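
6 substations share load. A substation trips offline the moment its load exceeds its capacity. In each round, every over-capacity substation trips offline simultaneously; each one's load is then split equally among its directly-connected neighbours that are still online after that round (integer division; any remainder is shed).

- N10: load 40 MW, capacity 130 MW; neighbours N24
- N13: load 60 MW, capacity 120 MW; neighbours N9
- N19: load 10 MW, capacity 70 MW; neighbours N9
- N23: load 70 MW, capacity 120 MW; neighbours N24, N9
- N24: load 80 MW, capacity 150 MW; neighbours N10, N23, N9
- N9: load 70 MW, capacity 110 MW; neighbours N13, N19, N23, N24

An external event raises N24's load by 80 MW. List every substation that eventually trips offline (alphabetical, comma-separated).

Round 1 — N24 at 160 > 150. N24 trips offline.
  N24 sheds 160 MW to N10, N23, N9: 53 each (1 lost).
    N10: 40+53 = 93 ≤ 130
    N23: 70+53 = 123 > 120
    N9: 70+53 = 123 > 110
Round 2 — N23, N9 trip offline.
  N23 sheds 123 MW: no online neighbours, lost.
  N9 sheds 123 MW to N13, N19: 61 each (1 lost).
    N13: 60+61 = 121 > 120
    N19: 10+61 = 71 > 70
Round 3 — N13, N19 trip offline.
  N13 sheds 121 MW: no online neighbours, lost.
  N19 sheds 71 MW: no online neighbours, lost.
No further trips.

N13, N19, N23, N24, N9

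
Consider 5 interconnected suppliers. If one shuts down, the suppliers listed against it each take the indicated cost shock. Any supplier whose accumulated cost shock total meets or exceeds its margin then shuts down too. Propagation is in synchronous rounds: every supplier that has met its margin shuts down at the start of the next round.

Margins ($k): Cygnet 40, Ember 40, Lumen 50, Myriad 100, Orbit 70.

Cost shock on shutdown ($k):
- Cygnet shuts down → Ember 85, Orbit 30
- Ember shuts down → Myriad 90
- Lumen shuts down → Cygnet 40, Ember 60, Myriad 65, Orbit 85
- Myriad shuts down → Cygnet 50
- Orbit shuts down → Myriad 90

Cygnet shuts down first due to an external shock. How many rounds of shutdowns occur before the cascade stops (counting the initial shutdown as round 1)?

Round 1 — Cygnet shuts down (initial).
  Ember: +85 → 85 ≥ 40
  Orbit: +30 → 30 < 70
Round 2 — Ember shuts down.
  Myriad: +90 → 90 < 100
No further shutdowns.

2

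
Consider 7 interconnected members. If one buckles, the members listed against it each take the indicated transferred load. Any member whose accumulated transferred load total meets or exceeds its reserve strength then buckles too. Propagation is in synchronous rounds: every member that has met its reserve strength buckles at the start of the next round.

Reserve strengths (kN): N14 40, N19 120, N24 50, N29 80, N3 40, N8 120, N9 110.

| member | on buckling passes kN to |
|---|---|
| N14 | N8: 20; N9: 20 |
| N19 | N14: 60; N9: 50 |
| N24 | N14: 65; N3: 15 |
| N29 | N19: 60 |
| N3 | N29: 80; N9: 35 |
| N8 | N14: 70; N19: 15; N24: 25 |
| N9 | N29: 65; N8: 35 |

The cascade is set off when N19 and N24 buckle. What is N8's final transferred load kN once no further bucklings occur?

20

Round 1 — N19, N24 buckle (initial).
  N14: +60+65 → 125 ≥ 40
  N3: +15 → 15 < 40
  N9: +50 → 50 < 110
Round 2 — N14 buckles.
  N8: +20 → 20 < 120
  N9: +20 → 70 < 110
No further bucklings.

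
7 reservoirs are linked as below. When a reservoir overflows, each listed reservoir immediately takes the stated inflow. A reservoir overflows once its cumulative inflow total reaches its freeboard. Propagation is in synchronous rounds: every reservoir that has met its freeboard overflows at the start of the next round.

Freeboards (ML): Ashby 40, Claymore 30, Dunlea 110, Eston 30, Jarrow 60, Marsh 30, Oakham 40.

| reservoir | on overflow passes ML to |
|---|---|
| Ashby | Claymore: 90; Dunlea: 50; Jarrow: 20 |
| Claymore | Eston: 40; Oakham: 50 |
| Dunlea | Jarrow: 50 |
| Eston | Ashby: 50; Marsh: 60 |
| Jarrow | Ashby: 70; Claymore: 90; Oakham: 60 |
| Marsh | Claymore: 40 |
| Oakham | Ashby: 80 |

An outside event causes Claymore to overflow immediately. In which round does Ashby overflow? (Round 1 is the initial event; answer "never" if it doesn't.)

3

Round 1 — Claymore overflows (initial).
  Eston: +40 → 40 ≥ 30
  Oakham: +50 → 50 ≥ 40
Round 2 — Eston, Oakham overflow.
  Ashby: +50+80 → 130 ≥ 40
  Marsh: +60 → 60 ≥ 30
Round 3 — Ashby, Marsh overflow.
  Dunlea: +50 → 50 < 110
  Jarrow: +20 → 20 < 60
No further overflows.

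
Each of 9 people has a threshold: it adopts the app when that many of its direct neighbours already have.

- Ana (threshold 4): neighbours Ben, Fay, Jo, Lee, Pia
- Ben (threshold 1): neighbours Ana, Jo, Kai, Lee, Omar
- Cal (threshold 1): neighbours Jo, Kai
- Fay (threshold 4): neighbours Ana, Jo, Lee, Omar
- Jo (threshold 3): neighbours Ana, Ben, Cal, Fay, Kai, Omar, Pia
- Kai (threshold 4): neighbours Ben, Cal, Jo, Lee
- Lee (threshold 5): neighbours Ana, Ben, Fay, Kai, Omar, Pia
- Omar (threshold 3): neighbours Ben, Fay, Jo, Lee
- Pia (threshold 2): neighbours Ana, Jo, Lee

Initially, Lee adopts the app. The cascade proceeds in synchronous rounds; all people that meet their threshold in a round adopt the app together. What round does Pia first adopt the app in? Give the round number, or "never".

Round 1 — Lee adopts the app (initial).
Round 2 — checking thresholds:
  Ana: 1 of 5 neighbours < 4, not yet.
  Ben: 1 of 5 neighbours ≥ 1, adopts the app.
  Fay: 1 of 4 neighbours < 4, not yet.
  Kai: 1 of 4 neighbours < 4, not yet.
  Omar: 1 of 4 neighbours < 3, not yet.
  Pia: 1 of 3 neighbours < 2, not yet.
Round 3 — no new adoptions; cascade stops.

never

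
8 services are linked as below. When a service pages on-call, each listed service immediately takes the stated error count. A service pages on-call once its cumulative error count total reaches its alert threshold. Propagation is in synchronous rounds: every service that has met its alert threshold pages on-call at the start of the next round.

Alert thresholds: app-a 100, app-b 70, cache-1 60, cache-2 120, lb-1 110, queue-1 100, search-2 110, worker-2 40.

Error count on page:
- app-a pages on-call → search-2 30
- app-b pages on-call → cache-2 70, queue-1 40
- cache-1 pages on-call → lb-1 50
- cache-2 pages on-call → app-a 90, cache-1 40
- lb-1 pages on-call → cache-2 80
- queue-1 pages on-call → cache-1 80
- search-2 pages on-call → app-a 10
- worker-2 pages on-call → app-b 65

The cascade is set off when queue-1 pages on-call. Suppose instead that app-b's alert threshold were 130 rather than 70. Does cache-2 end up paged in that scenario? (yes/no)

With app-b's alert threshold at 130:
Round 1 — queue-1 pages on-call (initial).
  cache-1: +80 → 80 ≥ 60
Round 2 — cache-1 pages on-call.
  lb-1: +50 → 50 < 110
No further pages.

no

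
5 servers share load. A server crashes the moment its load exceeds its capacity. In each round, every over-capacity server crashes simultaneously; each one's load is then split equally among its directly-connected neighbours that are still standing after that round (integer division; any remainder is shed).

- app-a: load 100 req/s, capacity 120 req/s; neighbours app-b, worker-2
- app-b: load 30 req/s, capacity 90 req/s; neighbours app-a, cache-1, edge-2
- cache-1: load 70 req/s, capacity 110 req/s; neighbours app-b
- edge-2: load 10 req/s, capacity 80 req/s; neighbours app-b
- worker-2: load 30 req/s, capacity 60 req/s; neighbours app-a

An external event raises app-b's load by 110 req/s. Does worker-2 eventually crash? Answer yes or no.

Round 1 — app-b at 140 > 90. app-b crashes.
  app-b sheds 140 req/s to app-a, cache-1, edge-2: 46 each (2 lost).
    app-a: 100+46 = 146 > 120
    cache-1: 70+46 = 116 > 110
    edge-2: 10+46 = 56 ≤ 80
Round 2 — app-a, cache-1 crash.
  app-a sheds 146 req/s to worker-2: 146 each.
    worker-2: 30+146 = 176 > 60
  cache-1 sheds 116 req/s: no online neighbours, lost.
Round 3 — worker-2 crashes.
  worker-2 sheds 176 req/s: no online neighbours, lost.
No further crashes.

yes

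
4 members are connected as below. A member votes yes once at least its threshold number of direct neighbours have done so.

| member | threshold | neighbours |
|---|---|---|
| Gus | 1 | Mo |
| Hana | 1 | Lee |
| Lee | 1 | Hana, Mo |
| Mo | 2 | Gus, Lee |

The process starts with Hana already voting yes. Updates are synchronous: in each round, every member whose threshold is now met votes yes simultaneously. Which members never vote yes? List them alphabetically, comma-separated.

Gus, Mo

Round 1 — Hana votes yes (initial).
Round 2 — checking thresholds:
  Lee: 1 of 2 neighbours ≥ 1, votes yes.
Round 3 — no new yes votes; cascade stops.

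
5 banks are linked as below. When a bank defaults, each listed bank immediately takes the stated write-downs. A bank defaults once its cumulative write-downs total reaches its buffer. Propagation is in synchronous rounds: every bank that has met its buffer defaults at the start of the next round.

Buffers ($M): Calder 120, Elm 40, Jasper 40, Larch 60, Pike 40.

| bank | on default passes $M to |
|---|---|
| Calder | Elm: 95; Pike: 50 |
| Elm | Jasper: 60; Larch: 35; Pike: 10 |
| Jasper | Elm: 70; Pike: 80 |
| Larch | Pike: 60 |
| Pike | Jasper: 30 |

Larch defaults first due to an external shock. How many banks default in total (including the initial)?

Round 1 — Larch defaults (initial).
  Pike: +60 → 60 ≥ 40
Round 2 — Pike defaults.
  Jasper: +30 → 30 < 40
No further defaults.

2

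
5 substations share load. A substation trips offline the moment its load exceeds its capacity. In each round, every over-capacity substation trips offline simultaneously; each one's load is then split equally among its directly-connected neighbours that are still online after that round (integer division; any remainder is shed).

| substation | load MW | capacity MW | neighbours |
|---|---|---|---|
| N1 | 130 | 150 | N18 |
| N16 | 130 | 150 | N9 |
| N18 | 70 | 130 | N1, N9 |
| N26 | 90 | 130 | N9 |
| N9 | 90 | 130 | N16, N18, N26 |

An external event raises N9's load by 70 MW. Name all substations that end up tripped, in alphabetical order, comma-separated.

Round 1 — N9 at 160 > 130. N9 trips offline.
  N9 sheds 160 MW to N16, N18, N26: 53 each (1 lost).
    N16: 130+53 = 183 > 150
    N18: 70+53 = 123 ≤ 130
    N26: 90+53 = 143 > 130
Round 2 — N16, N26 trip offline.
  N16 sheds 183 MW: no online neighbours, lost.
  N26 sheds 143 MW: no online neighbours, lost.
No further trips.

N16, N26, N9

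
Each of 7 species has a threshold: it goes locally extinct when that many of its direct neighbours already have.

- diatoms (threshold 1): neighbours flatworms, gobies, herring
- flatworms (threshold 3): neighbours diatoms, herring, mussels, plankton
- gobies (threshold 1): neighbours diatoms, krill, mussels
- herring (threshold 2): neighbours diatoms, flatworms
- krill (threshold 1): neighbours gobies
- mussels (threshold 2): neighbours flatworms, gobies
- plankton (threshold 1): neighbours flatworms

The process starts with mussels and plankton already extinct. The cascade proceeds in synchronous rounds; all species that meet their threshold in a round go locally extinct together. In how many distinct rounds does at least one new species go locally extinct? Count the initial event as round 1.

Round 1 — mussels, plankton go locally extinct (initial).
Round 2 — checking thresholds:
  flatworms: 2 of 4 neighbours < 3, below threshold.
  gobies: 1 of 3 neighbours ≥ 1, goes locally extinct.
Round 3 — checking thresholds:
  diatoms: 1 of 3 neighbours ≥ 1, goes locally extinct.
  flatworms: 2 of 4 neighbours < 3, below threshold.
  krill: 1 of 1 neighbours ≥ 1, goes locally extinct.
Round 4 — checking thresholds:
  flatworms: 3 of 4 neighbours ≥ 3, goes locally extinct.
  herring: 1 of 2 neighbours < 2, below threshold.
Round 5 — checking thresholds:
  herring: 2 of 2 neighbours ≥ 2, goes locally extinct.
Round 6 — no new extinctions; cascade stops.

5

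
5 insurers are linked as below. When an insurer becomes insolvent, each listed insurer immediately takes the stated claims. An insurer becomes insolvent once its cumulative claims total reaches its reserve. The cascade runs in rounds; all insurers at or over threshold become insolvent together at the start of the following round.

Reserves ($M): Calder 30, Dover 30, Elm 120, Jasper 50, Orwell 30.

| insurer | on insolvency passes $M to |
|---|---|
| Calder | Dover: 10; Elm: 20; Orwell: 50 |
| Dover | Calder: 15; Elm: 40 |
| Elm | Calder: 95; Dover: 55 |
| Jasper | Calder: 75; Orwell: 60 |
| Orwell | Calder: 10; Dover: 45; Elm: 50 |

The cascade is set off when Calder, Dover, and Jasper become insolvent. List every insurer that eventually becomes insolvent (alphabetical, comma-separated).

Calder, Dover, Jasper, Orwell

Round 1 — Calder, Dover, Jasper become insolvent (initial).
  Elm: +20+40 → 60 < 120
  Orwell: +50+60 → 110 ≥ 30
Round 2 — Orwell becomes insolvent.
  Elm: +50 → 110 < 120
No further insolvencies.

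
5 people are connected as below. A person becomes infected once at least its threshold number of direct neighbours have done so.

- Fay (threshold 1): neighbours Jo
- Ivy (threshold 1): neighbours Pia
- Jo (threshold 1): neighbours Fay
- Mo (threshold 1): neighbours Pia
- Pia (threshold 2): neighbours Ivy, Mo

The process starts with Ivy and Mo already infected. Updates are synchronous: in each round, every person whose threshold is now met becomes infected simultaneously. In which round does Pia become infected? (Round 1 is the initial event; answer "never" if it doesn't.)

2

Round 1 — Ivy, Mo become infected (initial).
Round 2 — checking thresholds:
  Pia: 2 of 2 neighbours ≥ 2, becomes infected.
Round 3 — no new infections; cascade stops.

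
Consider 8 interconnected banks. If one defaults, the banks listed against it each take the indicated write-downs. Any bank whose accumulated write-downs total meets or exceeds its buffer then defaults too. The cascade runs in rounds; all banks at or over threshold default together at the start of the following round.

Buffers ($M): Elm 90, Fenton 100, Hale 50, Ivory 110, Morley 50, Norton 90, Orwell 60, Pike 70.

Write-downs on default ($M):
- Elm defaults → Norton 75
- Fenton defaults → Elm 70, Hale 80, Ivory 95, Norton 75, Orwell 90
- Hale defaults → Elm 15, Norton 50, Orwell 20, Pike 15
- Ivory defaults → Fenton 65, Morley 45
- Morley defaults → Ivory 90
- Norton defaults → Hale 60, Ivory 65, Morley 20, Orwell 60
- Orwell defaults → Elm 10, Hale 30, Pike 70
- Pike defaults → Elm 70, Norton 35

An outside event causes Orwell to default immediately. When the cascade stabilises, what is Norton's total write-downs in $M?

35

Round 1 — Orwell defaults (initial).
  Elm: +10 → 10 < 90
  Hale: +30 → 30 < 50
  Pike: +70 → 70 ≥ 70
Round 2 — Pike defaults.
  Elm: +70 → 80 < 90
  Norton: +35 → 35 < 90
No further defaults.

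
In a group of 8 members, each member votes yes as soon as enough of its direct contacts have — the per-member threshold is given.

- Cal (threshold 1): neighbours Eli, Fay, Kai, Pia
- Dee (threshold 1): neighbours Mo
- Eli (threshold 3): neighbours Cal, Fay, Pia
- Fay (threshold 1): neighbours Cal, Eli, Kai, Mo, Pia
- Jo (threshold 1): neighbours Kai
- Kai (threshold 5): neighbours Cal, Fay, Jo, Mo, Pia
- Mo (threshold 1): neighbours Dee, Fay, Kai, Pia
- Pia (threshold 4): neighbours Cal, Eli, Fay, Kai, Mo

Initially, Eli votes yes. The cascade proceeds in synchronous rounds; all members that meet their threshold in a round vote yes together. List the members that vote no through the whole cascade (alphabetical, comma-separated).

Jo, Kai

Round 1 — Eli votes yes (initial).
Round 2 — checking thresholds:
  Cal: 1 of 4 neighbours ≥ 1, votes yes.
  Fay: 1 of 5 neighbours ≥ 1, votes yes.
  Pia: 1 of 5 neighbours < 4, below threshold.
Round 3 — checking thresholds:
  Kai: 2 of 5 neighbours < 5, below threshold.
  Mo: 1 of 4 neighbours ≥ 1, votes yes.
  Pia: 3 of 5 neighbours < 4, below threshold.
Round 4 — checking thresholds:
  Dee: 1 of 1 neighbours ≥ 1, votes yes.
  Kai: 3 of 5 neighbours < 5, below threshold.
  Pia: 4 of 5 neighbours ≥ 4, votes yes.
Round 5 — no new yes votes; cascade stops.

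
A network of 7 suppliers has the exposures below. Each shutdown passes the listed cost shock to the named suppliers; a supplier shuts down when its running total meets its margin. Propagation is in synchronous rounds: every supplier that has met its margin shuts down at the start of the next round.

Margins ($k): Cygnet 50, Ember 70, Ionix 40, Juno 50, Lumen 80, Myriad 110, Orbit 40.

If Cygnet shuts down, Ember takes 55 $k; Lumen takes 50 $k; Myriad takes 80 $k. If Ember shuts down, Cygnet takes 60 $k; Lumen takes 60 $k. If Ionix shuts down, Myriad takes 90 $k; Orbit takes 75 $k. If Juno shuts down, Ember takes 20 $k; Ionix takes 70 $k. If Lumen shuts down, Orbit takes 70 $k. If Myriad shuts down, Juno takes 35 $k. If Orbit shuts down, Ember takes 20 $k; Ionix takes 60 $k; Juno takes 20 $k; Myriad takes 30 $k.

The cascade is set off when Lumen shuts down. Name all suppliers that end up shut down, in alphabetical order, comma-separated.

Ionix, Juno, Lumen, Myriad, Orbit

Round 1 — Lumen shuts down (initial).
  Orbit: +70 → 70 ≥ 40
Round 2 — Orbit shuts down.
  Ember: +20 → 20 < 70
  Ionix: +60 → 60 ≥ 40
  Juno: +20 → 20 < 50
  Myriad: +30 → 30 < 110
Round 3 — Ionix shuts down.
  Myriad: +90 → 120 ≥ 110
Round 4 — Myriad shuts down.
  Juno: +35 → 55 ≥ 50
Round 5 — Juno shuts down.
  Ember: +20 → 40 < 70
No further shutdowns.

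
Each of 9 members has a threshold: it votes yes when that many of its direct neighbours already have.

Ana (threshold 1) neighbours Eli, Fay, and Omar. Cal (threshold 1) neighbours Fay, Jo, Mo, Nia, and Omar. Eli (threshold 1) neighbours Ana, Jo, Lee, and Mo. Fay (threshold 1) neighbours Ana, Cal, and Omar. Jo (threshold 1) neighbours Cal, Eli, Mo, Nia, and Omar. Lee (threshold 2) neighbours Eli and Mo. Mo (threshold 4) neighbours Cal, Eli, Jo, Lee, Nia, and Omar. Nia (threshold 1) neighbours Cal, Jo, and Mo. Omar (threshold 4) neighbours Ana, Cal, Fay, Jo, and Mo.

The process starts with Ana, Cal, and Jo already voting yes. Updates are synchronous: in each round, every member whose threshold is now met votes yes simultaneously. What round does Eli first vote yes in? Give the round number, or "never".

Round 1 — Ana, Cal, Jo vote yes (initial).
Round 2 — checking thresholds:
  Eli: 2 of 4 neighbours ≥ 1, votes yes.
  Fay: 2 of 3 neighbours ≥ 1, votes yes.
  Mo: 2 of 6 neighbours < 4, below threshold.
  Nia: 2 of 3 neighbours ≥ 1, votes yes.
  Omar: 3 of 5 neighbours < 4, below threshold.
Round 3 — checking thresholds:
  Lee: 1 of 2 neighbours < 2, below threshold.
  Mo: 4 of 6 neighbours ≥ 4, votes yes.
  Omar: 4 of 5 neighbours ≥ 4, votes yes.
Round 4 — checking thresholds:
  Lee: 2 of 2 neighbours ≥ 2, votes yes.
Round 5 — no new yes votes; cascade stops.

2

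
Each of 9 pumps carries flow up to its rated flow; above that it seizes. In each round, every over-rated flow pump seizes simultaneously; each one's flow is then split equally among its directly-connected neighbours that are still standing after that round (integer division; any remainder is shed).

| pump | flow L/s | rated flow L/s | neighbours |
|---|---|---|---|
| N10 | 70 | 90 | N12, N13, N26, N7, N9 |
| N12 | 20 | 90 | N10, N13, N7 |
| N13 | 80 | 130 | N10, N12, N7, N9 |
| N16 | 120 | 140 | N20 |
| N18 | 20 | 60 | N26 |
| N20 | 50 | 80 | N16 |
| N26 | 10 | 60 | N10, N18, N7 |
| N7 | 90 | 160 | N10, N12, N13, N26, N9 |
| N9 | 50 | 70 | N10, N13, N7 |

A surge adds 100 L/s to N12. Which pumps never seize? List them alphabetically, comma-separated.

Round 1 — N12 at 120 > 90. N12 seizes.
  N12 sheds 120 L/s to N10, N13, N7: 40 each.
    N10: 70+40 = 110 > 90
    N13: 80+40 = 120 ≤ 130
    N7: 90+40 = 130 ≤ 160
Round 2 — N10 seizes.
  N10 sheds 110 L/s to N13, N26, N7, N9: 27 each (2 lost).
    N13: 120+27 = 147 > 130
    N26: 10+27 = 37 ≤ 60
    N7: 130+27 = 157 ≤ 160
    N9: 50+27 = 77 > 70
Round 3 — N13, N9 seize.
  N13 sheds 147 L/s to N7: 147 each.
    N7: 157+147 = 304 > 160
  N9 sheds 77 L/s to N7: 77 each.
    N7: 304+77 = 381 > 160
Round 4 — N7 seizes.
  N7 sheds 381 L/s to N26: 381 each.
    N26: 37+381 = 418 > 60
Round 5 — N26 seizes.
  N26 sheds 418 L/s to N18: 418 each.
    N18: 20+418 = 438 > 60
Round 6 — N18 seizes.
  N18 sheds 438 L/s: no online neighbours, lost.
No further seizures.

N16, N20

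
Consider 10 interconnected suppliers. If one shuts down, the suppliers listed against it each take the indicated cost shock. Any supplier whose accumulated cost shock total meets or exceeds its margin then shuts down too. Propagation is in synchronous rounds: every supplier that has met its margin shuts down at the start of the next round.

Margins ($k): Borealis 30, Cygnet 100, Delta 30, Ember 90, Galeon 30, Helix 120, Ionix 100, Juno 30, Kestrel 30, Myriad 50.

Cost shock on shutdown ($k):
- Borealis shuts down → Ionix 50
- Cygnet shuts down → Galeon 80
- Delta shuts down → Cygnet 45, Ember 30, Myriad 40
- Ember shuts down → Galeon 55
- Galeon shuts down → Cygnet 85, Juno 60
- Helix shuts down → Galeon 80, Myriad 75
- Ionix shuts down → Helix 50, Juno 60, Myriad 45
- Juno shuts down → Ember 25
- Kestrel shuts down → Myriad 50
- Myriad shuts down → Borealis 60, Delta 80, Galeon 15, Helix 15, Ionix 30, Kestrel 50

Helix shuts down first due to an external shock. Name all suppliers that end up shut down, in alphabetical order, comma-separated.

Round 1 — Helix shuts down (initial).
  Galeon: +80 → 80 ≥ 30
  Myriad: +75 → 75 ≥ 50
Round 2 — Galeon, Myriad shut down.
  Borealis: +60 → 60 ≥ 30
  Cygnet: +85 → 85 < 100
  Delta: +80 → 80 ≥ 30
  Ionix: +30 → 30 < 100
  Juno: +60 → 60 ≥ 30
  Kestrel: +50 → 50 ≥ 30
Round 3 — Borealis, Delta, Juno, Kestrel shut down.
  Cygnet: +45 → 130 ≥ 100
  Ember: +30+25 → 55 < 90
  Ionix: +50 → 80 < 100
Round 4 — Cygnet shuts down.
No further shutdowns.

Borealis, Cygnet, Delta, Galeon, Helix, Juno, Kestrel, Myriad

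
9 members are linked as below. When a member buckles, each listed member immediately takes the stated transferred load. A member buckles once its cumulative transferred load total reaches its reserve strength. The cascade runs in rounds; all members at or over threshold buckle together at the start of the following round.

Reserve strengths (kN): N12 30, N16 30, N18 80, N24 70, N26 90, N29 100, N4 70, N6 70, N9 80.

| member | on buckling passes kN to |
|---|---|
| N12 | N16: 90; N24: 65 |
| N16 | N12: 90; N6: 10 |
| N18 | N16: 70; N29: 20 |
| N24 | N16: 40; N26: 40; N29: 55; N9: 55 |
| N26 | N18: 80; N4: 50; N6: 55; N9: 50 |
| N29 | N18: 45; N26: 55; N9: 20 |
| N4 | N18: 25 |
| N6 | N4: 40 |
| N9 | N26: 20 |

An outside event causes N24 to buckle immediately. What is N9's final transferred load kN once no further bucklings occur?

55

Round 1 — N24 buckles (initial).
  N16: +40 → 40 ≥ 30
  N26: +40 → 40 < 90
  N29: +55 → 55 < 100
  N9: +55 → 55 < 80
Round 2 — N16 buckles.
  N12: +90 → 90 ≥ 30
  N6: +10 → 10 < 70
Round 3 — N12 buckles.
No further bucklings.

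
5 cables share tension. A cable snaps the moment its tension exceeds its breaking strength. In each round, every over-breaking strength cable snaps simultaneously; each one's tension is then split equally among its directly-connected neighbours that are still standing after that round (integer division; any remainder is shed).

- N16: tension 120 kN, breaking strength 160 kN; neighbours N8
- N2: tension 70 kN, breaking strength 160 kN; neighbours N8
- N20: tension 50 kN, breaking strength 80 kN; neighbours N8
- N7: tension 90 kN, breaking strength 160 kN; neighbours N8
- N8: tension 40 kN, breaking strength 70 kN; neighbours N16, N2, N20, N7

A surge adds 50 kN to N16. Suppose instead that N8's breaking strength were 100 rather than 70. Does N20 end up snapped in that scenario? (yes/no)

With N8's breaking strength at 100:
Round 1 — N16 at 170 > 160. N16 snaps.
  N16 sheds 170 kN to N8: 170 each.
    N8: 40+170 = 210 > 100
Round 2 — N8 snaps.
  N8 sheds 210 kN to N2, N20, N7: 70 each.
    N2: 70+70 = 140 ≤ 160
    N20: 50+70 = 120 > 80
    N7: 90+70 = 160 ≤ 160
Round 3 — N20 snaps.
  N20 sheds 120 kN: no online neighbours, lost.
No further breaks.

yes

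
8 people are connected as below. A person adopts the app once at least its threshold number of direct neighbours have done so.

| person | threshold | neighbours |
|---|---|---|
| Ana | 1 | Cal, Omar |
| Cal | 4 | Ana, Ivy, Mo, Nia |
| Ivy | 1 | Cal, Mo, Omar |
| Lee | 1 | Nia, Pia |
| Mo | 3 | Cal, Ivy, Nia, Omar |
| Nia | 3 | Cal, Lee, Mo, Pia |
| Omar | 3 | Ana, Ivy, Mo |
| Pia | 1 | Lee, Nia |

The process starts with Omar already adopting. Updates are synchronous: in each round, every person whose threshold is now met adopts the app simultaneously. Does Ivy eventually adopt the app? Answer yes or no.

yes

Round 1 — Omar adopts the app (initial).
Round 2 — checking thresholds:
  Ana: 1 of 2 neighbours ≥ 1, adopts the app.
  Ivy: 1 of 3 neighbours ≥ 1, adopts the app.
  Mo: 1 of 4 neighbours < 3, below threshold.
Round 3 — no new adoptions; cascade stops.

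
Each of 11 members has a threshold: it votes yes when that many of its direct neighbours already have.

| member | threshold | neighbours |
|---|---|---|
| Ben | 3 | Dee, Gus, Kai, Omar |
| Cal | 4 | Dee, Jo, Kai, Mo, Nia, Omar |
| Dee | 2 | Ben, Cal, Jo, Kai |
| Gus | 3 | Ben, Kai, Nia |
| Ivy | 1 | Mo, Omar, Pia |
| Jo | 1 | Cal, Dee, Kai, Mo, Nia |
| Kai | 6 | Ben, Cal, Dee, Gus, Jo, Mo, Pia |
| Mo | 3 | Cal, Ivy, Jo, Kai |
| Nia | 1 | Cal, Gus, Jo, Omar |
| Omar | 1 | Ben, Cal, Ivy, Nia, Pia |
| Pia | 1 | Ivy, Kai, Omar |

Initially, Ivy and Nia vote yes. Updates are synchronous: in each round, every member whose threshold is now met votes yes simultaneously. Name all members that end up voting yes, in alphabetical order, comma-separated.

Round 1 — Ivy, Nia vote yes (initial).
Round 2 — checking thresholds:
  Cal: 1 of 6 neighbours < 4, holds.
  Gus: 1 of 3 neighbours < 3, holds.
  Jo: 1 of 5 neighbours ≥ 1, votes yes.
  Mo: 1 of 4 neighbours < 3, holds.
  Omar: 2 of 5 neighbours ≥ 1, votes yes.
  Pia: 1 of 3 neighbours ≥ 1, votes yes.
Round 3 — no new yes votes; cascade stops.

Ivy, Jo, Nia, Omar, Pia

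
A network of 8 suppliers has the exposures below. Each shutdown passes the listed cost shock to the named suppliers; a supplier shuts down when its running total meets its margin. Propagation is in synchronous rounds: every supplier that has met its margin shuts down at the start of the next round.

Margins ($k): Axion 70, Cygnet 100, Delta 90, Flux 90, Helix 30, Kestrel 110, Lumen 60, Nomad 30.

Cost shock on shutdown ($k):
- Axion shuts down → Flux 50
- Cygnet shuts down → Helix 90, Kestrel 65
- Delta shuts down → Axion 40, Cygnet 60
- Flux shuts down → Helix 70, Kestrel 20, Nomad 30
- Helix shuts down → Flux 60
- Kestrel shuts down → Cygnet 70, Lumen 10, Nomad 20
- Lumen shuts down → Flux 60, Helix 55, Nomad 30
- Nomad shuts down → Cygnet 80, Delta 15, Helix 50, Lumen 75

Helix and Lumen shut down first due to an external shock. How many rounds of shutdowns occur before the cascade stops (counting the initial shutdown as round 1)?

2

Round 1 — Helix, Lumen shut down (initial).
  Flux: +60+60 → 120 ≥ 90
  Nomad: +30 → 30 ≥ 30
Round 2 — Flux, Nomad shut down.
  Cygnet: +80 → 80 < 100
  Delta: +15 → 15 < 90
  Kestrel: +20 → 20 < 110
No further shutdowns.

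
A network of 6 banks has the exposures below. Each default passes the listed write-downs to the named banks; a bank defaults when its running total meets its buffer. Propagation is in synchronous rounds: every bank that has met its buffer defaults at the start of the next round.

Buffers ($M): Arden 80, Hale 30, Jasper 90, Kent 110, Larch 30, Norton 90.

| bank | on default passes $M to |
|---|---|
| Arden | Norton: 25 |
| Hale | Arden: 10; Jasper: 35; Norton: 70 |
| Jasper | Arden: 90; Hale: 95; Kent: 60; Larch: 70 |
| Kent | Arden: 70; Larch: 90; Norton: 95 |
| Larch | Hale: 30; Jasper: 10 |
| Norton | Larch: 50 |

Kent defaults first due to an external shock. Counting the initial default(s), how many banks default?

5

Round 1 — Kent defaults (initial).
  Arden: +70 → 70 < 80
  Larch: +90 → 90 ≥ 30
  Norton: +95 → 95 ≥ 90
Round 2 — Larch, Norton default.
  Hale: +30 → 30 ≥ 30
  Jasper: +10 → 10 < 90
Round 3 — Hale defaults.
  Arden: +10 → 80 ≥ 80
  Jasper: +35 → 45 < 90
Round 4 — Arden defaults.
No further defaults.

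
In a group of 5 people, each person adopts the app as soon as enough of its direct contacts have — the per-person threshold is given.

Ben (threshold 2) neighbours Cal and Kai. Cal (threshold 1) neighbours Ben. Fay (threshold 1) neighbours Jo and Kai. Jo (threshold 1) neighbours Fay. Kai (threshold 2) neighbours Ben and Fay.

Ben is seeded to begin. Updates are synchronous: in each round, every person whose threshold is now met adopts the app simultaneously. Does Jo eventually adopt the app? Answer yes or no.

Round 1 — Ben adopts the app (initial).
Round 2 — checking thresholds:
  Cal: 1 of 1 neighbours ≥ 1, adopts the app.
  Kai: 1 of 2 neighbours < 2, holds.
Round 3 — no new adoptions; cascade stops.

no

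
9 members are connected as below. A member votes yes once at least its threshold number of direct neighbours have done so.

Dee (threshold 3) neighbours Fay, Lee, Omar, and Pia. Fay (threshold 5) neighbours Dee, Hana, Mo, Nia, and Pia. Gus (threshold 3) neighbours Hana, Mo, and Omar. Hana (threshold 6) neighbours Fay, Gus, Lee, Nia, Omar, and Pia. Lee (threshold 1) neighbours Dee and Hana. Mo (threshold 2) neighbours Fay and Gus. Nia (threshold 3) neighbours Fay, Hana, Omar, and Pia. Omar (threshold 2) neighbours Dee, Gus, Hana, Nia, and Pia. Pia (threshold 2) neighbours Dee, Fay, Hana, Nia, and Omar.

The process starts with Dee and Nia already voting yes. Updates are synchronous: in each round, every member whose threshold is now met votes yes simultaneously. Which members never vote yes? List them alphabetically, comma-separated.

Round 1 — Dee, Nia vote yes (initial).
Round 2 — checking thresholds:
  Fay: 2 of 5 neighbours < 5, below threshold.
  Hana: 1 of 6 neighbours < 6, below threshold.
  Lee: 1 of 2 neighbours ≥ 1, votes yes.
  Omar: 2 of 5 neighbours ≥ 2, votes yes.
  Pia: 2 of 5 neighbours ≥ 2, votes yes.
Round 3 — no new yes votes; cascade stops.

Fay, Gus, Hana, Mo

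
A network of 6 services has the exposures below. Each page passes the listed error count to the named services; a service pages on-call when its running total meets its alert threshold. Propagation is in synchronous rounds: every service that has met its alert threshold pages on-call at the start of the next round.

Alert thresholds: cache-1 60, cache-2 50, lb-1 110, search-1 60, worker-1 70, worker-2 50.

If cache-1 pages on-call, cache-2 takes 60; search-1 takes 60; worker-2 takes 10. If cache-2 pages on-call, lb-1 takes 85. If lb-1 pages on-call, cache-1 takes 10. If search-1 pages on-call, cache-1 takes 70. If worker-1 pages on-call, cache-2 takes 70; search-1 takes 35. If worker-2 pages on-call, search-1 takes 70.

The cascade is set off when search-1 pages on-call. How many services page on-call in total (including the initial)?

3

Round 1 — search-1 pages on-call (initial).
  cache-1: +70 → 70 ≥ 60
Round 2 — cache-1 pages on-call.
  cache-2: +60 → 60 ≥ 50
  worker-2: +10 → 10 < 50
Round 3 — cache-2 pages on-call.
  lb-1: +85 → 85 < 110
No further pages.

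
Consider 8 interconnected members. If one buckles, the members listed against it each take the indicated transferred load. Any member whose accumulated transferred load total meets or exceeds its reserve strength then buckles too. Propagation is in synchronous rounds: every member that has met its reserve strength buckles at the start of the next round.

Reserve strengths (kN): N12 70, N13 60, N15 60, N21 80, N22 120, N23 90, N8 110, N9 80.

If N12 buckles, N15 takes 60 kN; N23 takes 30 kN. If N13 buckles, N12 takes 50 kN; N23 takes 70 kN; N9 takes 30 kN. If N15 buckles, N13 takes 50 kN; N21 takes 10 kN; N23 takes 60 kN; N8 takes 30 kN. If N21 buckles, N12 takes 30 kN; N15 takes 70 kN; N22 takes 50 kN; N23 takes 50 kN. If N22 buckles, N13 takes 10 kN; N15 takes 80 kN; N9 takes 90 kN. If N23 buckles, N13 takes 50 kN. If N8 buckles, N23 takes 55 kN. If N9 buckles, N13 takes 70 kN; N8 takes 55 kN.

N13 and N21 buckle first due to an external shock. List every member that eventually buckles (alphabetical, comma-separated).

N12, N13, N15, N21, N23

Round 1 — N13, N21 buckle (initial).
  N12: +50+30 → 80 ≥ 70
  N15: +70 → 70 ≥ 60
  N22: +50 → 50 < 120
  N23: +70+50 → 120 ≥ 90
  N9: +30 → 30 < 80
Round 2 — N12, N15, N23 buckle.
  N8: +30 → 30 < 110
No further bucklings.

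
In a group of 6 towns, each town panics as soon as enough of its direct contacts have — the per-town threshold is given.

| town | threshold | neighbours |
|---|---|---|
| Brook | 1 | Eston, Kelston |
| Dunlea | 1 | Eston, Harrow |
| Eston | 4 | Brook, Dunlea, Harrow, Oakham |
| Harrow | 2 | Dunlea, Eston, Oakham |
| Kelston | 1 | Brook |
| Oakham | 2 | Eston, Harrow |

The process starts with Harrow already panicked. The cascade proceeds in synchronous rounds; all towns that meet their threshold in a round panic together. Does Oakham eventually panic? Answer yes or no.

Round 1 — Harrow panics (initial).
Round 2 — checking thresholds:
  Dunlea: 1 of 2 neighbours ≥ 1, panics.
  Eston: 1 of 4 neighbours < 4, not yet.
  Oakham: 1 of 2 neighbours < 2, not yet.
Round 3 — no new panics; cascade stops.

no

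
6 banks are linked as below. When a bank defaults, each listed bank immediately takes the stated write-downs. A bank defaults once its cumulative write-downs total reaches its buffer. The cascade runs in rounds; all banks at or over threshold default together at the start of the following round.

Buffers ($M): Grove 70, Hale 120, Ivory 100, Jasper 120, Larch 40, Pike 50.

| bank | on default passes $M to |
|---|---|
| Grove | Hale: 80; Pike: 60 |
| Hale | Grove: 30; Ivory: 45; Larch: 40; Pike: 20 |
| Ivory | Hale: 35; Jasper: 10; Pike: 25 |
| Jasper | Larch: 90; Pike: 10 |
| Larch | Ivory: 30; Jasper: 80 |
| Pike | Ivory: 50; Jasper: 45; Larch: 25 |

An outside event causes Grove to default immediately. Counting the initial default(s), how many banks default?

2

Round 1 — Grove defaults (initial).
  Hale: +80 → 80 < 120
  Pike: +60 → 60 ≥ 50
Round 2 — Pike defaults.
  Ivory: +50 → 50 < 100
  Jasper: +45 → 45 < 120
  Larch: +25 → 25 < 40
No further defaults.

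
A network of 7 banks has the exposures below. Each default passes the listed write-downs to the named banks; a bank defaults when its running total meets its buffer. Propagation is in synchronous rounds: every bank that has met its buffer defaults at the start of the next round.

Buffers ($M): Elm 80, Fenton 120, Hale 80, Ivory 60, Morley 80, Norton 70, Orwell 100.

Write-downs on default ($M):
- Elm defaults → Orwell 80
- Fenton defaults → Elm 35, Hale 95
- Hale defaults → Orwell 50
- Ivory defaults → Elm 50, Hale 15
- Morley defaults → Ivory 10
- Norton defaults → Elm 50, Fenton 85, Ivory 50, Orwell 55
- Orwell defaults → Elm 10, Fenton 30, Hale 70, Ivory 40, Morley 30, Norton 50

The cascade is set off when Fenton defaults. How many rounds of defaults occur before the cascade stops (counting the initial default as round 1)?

2

Round 1 — Fenton defaults (initial).
  Elm: +35 → 35 < 80
  Hale: +95 → 95 ≥ 80
Round 2 — Hale defaults.
  Orwell: +50 → 50 < 100
No further defaults.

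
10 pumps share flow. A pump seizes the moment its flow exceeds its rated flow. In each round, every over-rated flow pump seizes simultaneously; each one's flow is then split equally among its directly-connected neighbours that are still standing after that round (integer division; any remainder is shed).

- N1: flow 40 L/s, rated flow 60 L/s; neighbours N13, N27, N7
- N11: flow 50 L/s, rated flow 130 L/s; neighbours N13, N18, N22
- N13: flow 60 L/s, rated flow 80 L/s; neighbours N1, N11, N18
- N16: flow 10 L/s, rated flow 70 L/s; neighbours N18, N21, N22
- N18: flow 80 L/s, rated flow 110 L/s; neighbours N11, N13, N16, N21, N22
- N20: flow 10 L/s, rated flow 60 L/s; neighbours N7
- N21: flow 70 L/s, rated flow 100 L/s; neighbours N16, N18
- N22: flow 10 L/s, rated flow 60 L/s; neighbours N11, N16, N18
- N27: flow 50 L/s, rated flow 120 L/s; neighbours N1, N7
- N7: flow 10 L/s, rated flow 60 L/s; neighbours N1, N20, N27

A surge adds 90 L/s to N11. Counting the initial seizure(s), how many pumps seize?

Round 1 — N11 at 140 > 130. N11 seizes.
  N11 sheds 140 L/s to N13, N18, N22: 46 each (2 lost).
    N13: 60+46 = 106 > 80
    N18: 80+46 = 126 > 110
    N22: 10+46 = 56 ≤ 60
Round 2 — N13, N18 seize.
  N13 sheds 106 L/s to N1: 106 each.
    N1: 40+106 = 146 > 60
  N18 sheds 126 L/s to N16, N21, N22: 42 each.
    N16: 10+42 = 52 ≤ 70
    N21: 70+42 = 112 > 100
    N22: 56+42 = 98 > 60
Round 3 — N1, N21, N22 seize.
  N1 sheds 146 L/s to N27, N7: 73 each.
    N27: 50+73 = 123 > 120
    N7: 10+73 = 83 > 60
  N21 sheds 112 L/s to N16: 112 each.
    N16: 52+112 = 164 > 70
  N22 sheds 98 L/s to N16: 98 each.
    N16: 164+98 = 262 > 70
Round 4 — N16, N27, N7 seize.
  N16 sheds 262 L/s: no online neighbours, lost.
  N27 sheds 123 L/s: no online neighbours, lost.
  N7 sheds 83 L/s to N20: 83 each.
    N20: 10+83 = 93 > 60
Round 5 — N20 seizes.
  N20 sheds 93 L/s: no online neighbours, lost.
No further seizures.

10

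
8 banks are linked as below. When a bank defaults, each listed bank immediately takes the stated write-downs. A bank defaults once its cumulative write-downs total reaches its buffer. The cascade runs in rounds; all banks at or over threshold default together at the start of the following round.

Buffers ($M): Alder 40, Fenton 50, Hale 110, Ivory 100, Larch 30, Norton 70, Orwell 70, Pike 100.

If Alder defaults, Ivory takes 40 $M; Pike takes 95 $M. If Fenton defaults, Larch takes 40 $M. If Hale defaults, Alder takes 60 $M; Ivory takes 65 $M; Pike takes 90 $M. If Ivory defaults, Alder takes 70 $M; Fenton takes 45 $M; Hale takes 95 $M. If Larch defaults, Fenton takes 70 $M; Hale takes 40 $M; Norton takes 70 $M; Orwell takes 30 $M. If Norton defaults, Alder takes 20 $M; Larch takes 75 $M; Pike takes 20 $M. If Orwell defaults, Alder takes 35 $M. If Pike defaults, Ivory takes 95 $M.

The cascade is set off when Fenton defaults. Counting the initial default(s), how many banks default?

3

Round 1 — Fenton defaults (initial).
  Larch: +40 → 40 ≥ 30
Round 2 — Larch defaults.
  Hale: +40 → 40 < 110
  Norton: +70 → 70 ≥ 70
  Orwell: +30 → 30 < 70
Round 3 — Norton defaults.
  Alder: +20 → 20 < 40
  Pike: +20 → 20 < 100
No further defaults.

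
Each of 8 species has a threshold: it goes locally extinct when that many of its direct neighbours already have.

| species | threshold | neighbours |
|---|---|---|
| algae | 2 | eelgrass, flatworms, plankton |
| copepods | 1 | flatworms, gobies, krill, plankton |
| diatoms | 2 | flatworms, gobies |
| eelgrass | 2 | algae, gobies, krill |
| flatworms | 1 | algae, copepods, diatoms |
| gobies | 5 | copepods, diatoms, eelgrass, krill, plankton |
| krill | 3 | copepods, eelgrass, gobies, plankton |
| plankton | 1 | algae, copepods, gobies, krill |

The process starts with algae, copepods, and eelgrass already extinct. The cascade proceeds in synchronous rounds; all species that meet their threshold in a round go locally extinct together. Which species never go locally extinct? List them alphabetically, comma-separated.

diatoms, gobies

Round 1 — algae, copepods, eelgrass go locally extinct (initial).
Round 2 — checking thresholds:
  flatworms: 2 of 3 neighbours ≥ 1, goes locally extinct.
  gobies: 2 of 5 neighbours < 5, holds.
  krill: 2 of 4 neighbours < 3, holds.
  plankton: 2 of 4 neighbours ≥ 1, goes locally extinct.
Round 3 — checking thresholds:
  diatoms: 1 of 2 neighbours < 2, holds.
  gobies: 3 of 5 neighbours < 5, holds.
  krill: 3 of 4 neighbours ≥ 3, goes locally extinct.
Round 4 — no new extinctions; cascade stops.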